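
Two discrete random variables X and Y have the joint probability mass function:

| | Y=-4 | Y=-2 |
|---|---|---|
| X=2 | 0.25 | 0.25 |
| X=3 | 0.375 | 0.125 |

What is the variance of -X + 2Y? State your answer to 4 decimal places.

E[X] = 2.5,  E[Y] = -3.25,  E[XY] = -8.25
V(X) = 6.5 − (2.5)² = 0.25;  V(Y) = 11.5 − (-3.25)² = 0.9375
Cov(X,Y) = -8.25 − (2.5)(-3.25) = -0.125
V(-X + 2Y) = (-1)²·0.25 + (2)²·0.9375 + 2·(-1)·(2)·-0.125 = 4.5

4.5000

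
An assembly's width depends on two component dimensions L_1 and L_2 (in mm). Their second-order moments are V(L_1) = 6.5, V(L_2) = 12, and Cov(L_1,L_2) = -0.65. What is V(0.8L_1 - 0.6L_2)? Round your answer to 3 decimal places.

9.104

V(0.8L_1 - 0.6L_2) = (0.8)²·V(L_1) + (-0.6)²·V(L_2) + 2·(0.8)·(-0.6)·Cov(L_1,L_2)
= 0.64·6.5 + 0.36·12 + -0.96·-0.65 = 9.104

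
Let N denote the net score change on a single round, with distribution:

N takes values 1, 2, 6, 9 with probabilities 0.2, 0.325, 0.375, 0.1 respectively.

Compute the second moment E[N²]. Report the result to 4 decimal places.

23.1000

E[N²] = (1)²(0.2) + (2)²(0.325) + (6)²(0.375) + (9)²(0.1) = 23.1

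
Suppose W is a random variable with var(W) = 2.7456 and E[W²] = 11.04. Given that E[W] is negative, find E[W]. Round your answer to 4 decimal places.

(E[W])² = E[W²] − var(W) = 11.04 − 2.7456 = 8.2944
E[W] = −√8.2944 = -2.88

-2.8800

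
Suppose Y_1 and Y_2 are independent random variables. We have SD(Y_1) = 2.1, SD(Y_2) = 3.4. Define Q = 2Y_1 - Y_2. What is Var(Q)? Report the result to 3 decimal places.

29.200

Var(Y_1) = 4.41, Var(Y_2) = 11.56
By independence, Var(Q) = (2)²Var(Y_1) + (-1)²Var(Y_2)
= (2)²·4.41 + (-1)²·11.56 = 29.2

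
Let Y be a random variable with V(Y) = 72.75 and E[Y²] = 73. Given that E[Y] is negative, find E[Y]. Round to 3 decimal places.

-0.500

(E[Y])² = E[Y²] − V(Y) = 73 − 72.75 = 0.25
E[Y] = −√0.25 = -0.5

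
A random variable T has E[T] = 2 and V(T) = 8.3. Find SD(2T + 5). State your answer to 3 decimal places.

V(2T + 5) = (2)²·8.3 = 33.2
SD(2T + 5) = √33.2 ≈ 5.762

5.762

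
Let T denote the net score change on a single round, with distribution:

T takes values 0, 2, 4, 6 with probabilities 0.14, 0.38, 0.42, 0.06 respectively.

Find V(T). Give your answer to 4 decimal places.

E[T] = (0)(0.14) + (2)(0.38) + (4)(0.42) + (6)(0.06) = 2.8
E[T²] = (0)²(0.14) + (2)²(0.38) + (4)²(0.42) + (6)²(0.06) = 10.4
V(T) = E[T²] − (E[T])² = 10.4 − (2.8)² = 2.56

2.5600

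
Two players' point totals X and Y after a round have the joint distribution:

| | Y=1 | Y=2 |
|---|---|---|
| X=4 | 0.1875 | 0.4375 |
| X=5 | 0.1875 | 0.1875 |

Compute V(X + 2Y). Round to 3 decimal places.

E[X] = 4.375,  E[Y] = 1.625,  E[XY] = 7.0625
V(X) = 19.375 − (4.375)² = 0.234375;  V(Y) = 2.875 − (1.625)² = 0.234375
Cov(X,Y) = 7.0625 − (4.375)(1.625) = -0.046875
V(X + 2Y) = (1)²·0.234375 + (2)²·0.234375 + 2·(1)·(2)·-0.046875 = 0.984375

0.984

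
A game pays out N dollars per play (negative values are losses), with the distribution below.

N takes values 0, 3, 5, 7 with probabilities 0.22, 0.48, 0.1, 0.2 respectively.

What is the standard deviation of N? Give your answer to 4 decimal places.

2.3376

E[N] = (0)(0.22) + (3)(0.48) + (5)(0.1) + (7)(0.2) = 3.34
E[N²] = (0)²(0.22) + (3)²(0.48) + (5)²(0.1) + (7)²(0.2) = 16.62
var(N) = E[N²] − (E[N])² = 16.62 − (3.34)² = 5.4644
σ(N) = √5.4644 ≈ 2.3376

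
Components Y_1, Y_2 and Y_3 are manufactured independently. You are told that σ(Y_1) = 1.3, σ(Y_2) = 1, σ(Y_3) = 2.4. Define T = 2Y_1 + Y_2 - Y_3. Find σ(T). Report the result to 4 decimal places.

var(Y_1) = 1.69, var(Y_2) = 1, var(Y_3) = 5.76
By independence, var(T) = (2)²var(Y_1) + (1)²var(Y_2) + (-1)²var(Y_3)
= (2)²·1.69 + (1)²·1 + (-1)²·5.76 = 13.52
σ(T) = √13.52 ≈ 3.6770

3.6770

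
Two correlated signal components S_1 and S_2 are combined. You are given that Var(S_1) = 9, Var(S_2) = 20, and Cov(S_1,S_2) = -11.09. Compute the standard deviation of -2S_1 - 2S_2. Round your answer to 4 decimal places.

5.2230

Var(-2S_1 - 2S_2) = (-2)²·Var(S_1) + (-2)²·Var(S_2) + 2·(-2)·(-2)·Cov(S_1,S_2)
= 4·9 + 4·20 + 8·-11.09 = 27.28
SD(-2S_1 - 2S_2) = √27.28 ≈ 5.2230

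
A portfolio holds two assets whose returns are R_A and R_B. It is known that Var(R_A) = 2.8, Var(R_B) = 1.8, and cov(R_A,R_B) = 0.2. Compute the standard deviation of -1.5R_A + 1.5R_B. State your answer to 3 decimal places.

3.074

Var(-1.5R_A + 1.5R_B) = (-1.5)²·Var(R_A) + (1.5)²·Var(R_B) + 2·(-1.5)·(1.5)·cov(R_A,R_B)
= 2.25·2.8 + 2.25·1.8 + -4.5·0.2 = 9.45
SD(-1.5R_A + 1.5R_B) = √9.45 ≈ 3.074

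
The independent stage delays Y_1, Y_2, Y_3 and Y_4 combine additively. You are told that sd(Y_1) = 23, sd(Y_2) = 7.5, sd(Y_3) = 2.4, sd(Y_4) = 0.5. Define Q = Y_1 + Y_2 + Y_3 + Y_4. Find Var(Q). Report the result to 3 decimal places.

Var(Y_1) = 529, Var(Y_2) = 56.25, Var(Y_3) = 5.76, Var(Y_4) = 0.25
By independence, Var(Q) = (1)²Var(Y_1) + (1)²Var(Y_2) + (1)²Var(Y_3) + (1)²Var(Y_4)
= (1)²·529 + (1)²·56.25 + (1)²·5.76 + (1)²·0.25 = 591.26

591.260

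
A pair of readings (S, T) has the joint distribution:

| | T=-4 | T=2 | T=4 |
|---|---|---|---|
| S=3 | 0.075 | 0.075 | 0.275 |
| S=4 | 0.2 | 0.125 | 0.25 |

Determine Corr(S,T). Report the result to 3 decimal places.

-0.210

E[S] = 3.575,  E[T] = 1.4
E[ST] = 4.65
Cov(S,T) = E[ST] − E[S]E[T] = 4.65 − (3.575)(1.4) = -0.355
Var(S) = 0.244375,  Var(T) = 11.64
ρ = -0.355 / √(0.244375·11.64) ≈ -0.210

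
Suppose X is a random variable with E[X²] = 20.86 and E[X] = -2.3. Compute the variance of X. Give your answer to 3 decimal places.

15.570

Var(X) = 20.86 − (-2.3)² = 15.57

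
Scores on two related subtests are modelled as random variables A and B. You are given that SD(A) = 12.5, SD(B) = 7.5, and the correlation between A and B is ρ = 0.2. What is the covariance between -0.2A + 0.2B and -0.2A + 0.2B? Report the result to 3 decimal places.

V(A) = (12.5)² = 156.25;  V(B) = (7.5)² = 56.25
Cov(A,B) = ρ·SD(A)·SD(B) = 0.2·12.5·7.5 = 18.75
Cov(-0.2A + 0.2B, -0.2A + 0.2B) = (-0.2)(-0.2)V(A) + (0.2)(0.2)V(B) + [(-0.2)(0.2) + (0.2)(-0.2)]Cov(A,B)
= 0.04·156.25 + 0.04·56.25 + -0.08·18.75 = 7

7.000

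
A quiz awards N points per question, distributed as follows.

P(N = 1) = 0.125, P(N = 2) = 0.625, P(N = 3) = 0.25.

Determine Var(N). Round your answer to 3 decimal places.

0.359

E[N] = (1)(0.125) + (2)(0.625) + (3)(0.25) = 2.125
E[N²] = (1)²(0.125) + (2)²(0.625) + (3)²(0.25) = 4.875
Var(N) = E[N²] − (E[N])² = 4.875 − (2.125)² = 0.359375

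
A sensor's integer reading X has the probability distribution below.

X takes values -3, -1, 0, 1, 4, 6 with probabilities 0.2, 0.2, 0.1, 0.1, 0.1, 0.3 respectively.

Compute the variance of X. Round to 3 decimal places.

12.250

E[X] = (-3)(0.2) + (-1)(0.2) + (0)(0.1) + (1)(0.1) + (4)(0.1) + (6)(0.3) = 1.5
E[X²] = (-3)²(0.2) + (-1)²(0.2) + (0)²(0.1) + (1)²(0.1) + (4)²(0.1) + (6)²(0.3) = 14.5
Var(X) = E[X²] − (E[X])² = 14.5 − (1.5)² = 12.25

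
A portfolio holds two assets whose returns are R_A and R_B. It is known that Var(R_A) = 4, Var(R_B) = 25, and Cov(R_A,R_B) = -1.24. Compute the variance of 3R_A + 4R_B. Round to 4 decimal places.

406.2400

Var(3R_A + 4R_B) = (3)²·Var(R_A) + (4)²·Var(R_B) + 2·(3)·(4)·Cov(R_A,R_B)
= 9·4 + 16·25 + 24·-1.24 = 406.24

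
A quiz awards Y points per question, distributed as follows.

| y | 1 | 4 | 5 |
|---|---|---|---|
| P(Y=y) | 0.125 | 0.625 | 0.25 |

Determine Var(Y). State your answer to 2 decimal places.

E[Y] = (1)(0.125) + (4)(0.625) + (5)(0.25) = 3.875
E[Y²] = (1)²(0.125) + (4)²(0.625) + (5)²(0.25) = 16.375
Var(Y) = E[Y²] − (E[Y])² = 16.375 − (3.875)² = 1.359375

1.36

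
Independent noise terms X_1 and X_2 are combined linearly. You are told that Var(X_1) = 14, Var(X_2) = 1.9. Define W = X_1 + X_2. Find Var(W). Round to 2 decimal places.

15.90

By independence, Var(W) = (1)²Var(X_1) + (1)²Var(X_2)
= (1)²·14 + (1)²·1.9 = 15.9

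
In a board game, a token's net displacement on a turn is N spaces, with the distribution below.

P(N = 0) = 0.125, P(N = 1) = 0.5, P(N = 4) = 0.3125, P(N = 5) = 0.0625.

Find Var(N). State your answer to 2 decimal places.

E[N] = (0)(0.125) + (1)(0.5) + (4)(0.3125) + (5)(0.0625) = 2.0625
E[N²] = (0)²(0.125) + (1)²(0.5) + (4)²(0.3125) + (5)²(0.0625) = 7.0625
Var(N) = E[N²] − (E[N])² = 7.0625 − (2.0625)² = 2.80859375

2.81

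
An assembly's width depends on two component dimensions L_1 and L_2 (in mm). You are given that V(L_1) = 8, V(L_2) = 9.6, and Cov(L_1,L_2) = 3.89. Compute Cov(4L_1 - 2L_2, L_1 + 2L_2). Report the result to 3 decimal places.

Cov(4L_1 - 2L_2, L_1 + 2L_2) = (4)(1)V(L_1) + (-2)(2)V(L_2) + [(4)(2) + (-2)(1)]Cov(L_1,L_2)
= 4·8 + -4·9.6 + 6·3.89 = 16.94

16.940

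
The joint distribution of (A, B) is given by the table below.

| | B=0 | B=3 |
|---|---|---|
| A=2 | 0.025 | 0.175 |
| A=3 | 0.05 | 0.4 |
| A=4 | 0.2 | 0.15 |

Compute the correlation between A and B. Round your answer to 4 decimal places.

E[A] = 3.15,  E[B] = 2.175
E[AB] = 6.45
Cov(A,B) = E[AB] − E[A]E[B] = 6.45 − (3.15)(2.175) = -0.40125
Var(A) = 0.5275,  Var(B) = 1.794375
ρ = -0.40125 / √(0.5275·1.794375) ≈ -0.4124

-0.4124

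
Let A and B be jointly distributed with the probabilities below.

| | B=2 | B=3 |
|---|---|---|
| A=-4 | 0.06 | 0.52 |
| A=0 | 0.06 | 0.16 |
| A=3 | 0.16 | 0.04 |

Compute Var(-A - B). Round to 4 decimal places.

6.8800

E[A] = -1.72,  E[B] = 2.72,  E[AB] = -5.4
Var(A) = 11.08 − (-1.72)² = 8.1216;  Var(B) = 7.6 − (2.72)² = 0.2016
cov(A,B) = -5.4 − (-1.72)(2.72) = -0.7216
Var(-A - B) = (-1)²·8.1216 + (-1)²·0.2016 + 2·(-1)·(-1)·-0.7216 = 6.88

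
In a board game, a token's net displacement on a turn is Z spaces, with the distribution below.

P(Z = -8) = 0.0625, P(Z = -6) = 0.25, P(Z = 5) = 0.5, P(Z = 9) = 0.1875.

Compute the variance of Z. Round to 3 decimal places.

E[Z] = (-8)(0.0625) + (-6)(0.25) + (5)(0.5) + (9)(0.1875) = 2.1875
E[Z²] = (-8)²(0.0625) + (-6)²(0.25) + (5)²(0.5) + (9)²(0.1875) = 40.6875
Var(Z) = E[Z²] − (E[Z])² = 40.6875 − (2.1875)² = 35.90234375

35.902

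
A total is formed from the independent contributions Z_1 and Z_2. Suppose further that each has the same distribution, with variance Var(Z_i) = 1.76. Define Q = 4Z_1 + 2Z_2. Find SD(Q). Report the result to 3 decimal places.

5.933

By independence, Var(Q) = (4)²Var(Z_1) + (2)²Var(Z_2)
= (4)²·1.76 + (2)²·1.76 = 35.2
SD(Q) = √35.2 ≈ 5.933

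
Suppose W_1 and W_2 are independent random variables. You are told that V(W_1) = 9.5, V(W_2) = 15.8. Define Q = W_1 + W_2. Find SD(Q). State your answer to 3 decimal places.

5.030

By independence, V(Q) = (1)²V(W_1) + (1)²V(W_2)
= (1)²·9.5 + (1)²·15.8 = 25.3
SD(Q) = √25.3 ≈ 5.030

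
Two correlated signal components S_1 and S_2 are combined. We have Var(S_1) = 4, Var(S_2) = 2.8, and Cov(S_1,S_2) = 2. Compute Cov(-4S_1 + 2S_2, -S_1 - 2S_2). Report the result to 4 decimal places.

16.8000

Cov(-4S_1 + 2S_2, -S_1 - 2S_2) = (-4)(-1)Var(S_1) + (2)(-2)Var(S_2) + [(-4)(-2) + (2)(-1)]Cov(S_1,S_2)
= 4·4 + -4·2.8 + 6·2 = 16.8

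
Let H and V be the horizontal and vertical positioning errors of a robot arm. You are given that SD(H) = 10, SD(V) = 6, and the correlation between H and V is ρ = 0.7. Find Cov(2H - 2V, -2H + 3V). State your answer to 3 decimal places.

-196.000

Var(H) = (10)² = 100;  Var(V) = (6)² = 36
Cov(H,V) = ρ·SD(H)·SD(V) = 0.7·10·6 = 42
Cov(2H - 2V, -2H + 3V) = (2)(-2)Var(H) + (-2)(3)Var(V) + [(2)(3) + (-2)(-2)]Cov(H,V)
= -4·100 + -6·36 + 10·42 = -196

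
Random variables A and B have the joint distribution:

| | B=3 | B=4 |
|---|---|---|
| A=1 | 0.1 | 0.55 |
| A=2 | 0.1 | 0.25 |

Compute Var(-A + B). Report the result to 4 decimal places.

E[A] = 1.35,  E[B] = 3.8,  E[AB] = 5.1
Var(A) = 2.05 − (1.35)² = 0.2275;  Var(B) = 14.6 − (3.8)² = 0.16
cov(A,B) = 5.1 − (1.35)(3.8) = -0.03
Var(-A + B) = (-1)²·0.2275 + (1)²·0.16 + 2·(-1)·(1)·-0.03 = 0.4475

0.4475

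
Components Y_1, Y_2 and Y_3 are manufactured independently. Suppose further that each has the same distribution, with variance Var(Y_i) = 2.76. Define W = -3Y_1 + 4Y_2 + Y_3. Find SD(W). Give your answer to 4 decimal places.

8.4711

By independence, Var(W) = (-3)²Var(Y_1) + (4)²Var(Y_2) + (1)²Var(Y_3)
= (-3)²·2.76 + (4)²·2.76 + (1)²·2.76 = 71.76
SD(W) = √71.76 ≈ 8.4711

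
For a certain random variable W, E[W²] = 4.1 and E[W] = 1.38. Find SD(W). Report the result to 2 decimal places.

Var(W) = 4.1 − (1.38)² = 2.1956
SD(W) = √2.1956 ≈ 1.48

1.48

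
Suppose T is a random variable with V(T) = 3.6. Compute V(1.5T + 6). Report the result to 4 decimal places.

8.1000

V(1.5T + 6) = (1.5)²·V(T) = 2.25·3.6 = 8.1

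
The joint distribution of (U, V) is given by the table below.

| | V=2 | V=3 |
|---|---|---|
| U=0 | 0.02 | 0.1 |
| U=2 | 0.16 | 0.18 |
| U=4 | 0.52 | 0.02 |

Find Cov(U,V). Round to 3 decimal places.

-0.412

E[U] = 2.84,  E[V] = 2.3
E[UV] = 6.12
Cov(U,V) = E[UV] − E[U]E[V] = 6.12 − (2.84)(2.3) = -0.412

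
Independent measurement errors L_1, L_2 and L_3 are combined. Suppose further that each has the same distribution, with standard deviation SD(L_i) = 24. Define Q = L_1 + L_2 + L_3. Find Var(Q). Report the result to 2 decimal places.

1728.00

Var(L_i) = (24)² = 576
By independence, Var(Q) = (1)²Var(L_1) + (1)²Var(L_2) + (1)²Var(L_3)
= (1)²·576 + (1)²·576 + (1)²·576 = 1728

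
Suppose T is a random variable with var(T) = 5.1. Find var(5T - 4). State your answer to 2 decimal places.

127.50

var(5T - 4) = (5)²·var(T) = 25·5.1 = 127.5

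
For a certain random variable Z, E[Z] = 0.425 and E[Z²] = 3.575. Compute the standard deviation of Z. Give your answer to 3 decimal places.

V(Z) = 3.575 − (0.425)² = 3.394375
sd(Z) = √3.394375 ≈ 1.842

1.842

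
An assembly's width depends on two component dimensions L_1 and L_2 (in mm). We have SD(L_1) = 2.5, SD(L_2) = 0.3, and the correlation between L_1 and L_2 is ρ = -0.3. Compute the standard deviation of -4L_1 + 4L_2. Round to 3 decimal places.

Var(L_1) = (2.5)² = 6.25;  Var(L_2) = (0.3)² = 0.09
Cov(L_1,L_2) = ρ·SD(L_1)·SD(L_2) = -0.3·2.5·0.3 = -0.225
Var(-4L_1 + 4L_2) = (-4)²·Var(L_1) + (4)²·Var(L_2) + 2·(-4)·(4)·Cov(L_1,L_2)
= 16·6.25 + 16·0.09 + -32·-0.225 = 108.64
SD(-4L_1 + 4L_2) = √108.64 ≈ 10.423

10.423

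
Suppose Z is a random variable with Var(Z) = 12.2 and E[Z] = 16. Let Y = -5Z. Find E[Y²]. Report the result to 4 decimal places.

6705.0000

E[-5Z] = -5·16 = -80
Var(-5Z) = (-5)²·12.2 = 305
E[Y²] = Var(Y) + (E[Y])² = 305 + (-80)² = 6705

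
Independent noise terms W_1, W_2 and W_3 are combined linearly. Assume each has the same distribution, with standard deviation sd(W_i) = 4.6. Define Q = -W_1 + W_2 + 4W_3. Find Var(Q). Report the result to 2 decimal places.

Var(W_i) = (4.6)² = 21.16
By independence, Var(Q) = (-1)²Var(W_1) + (1)²Var(W_2) + (4)²Var(W_3)
= (-1)²·21.16 + (1)²·21.16 + (4)²·21.16 = 380.88

380.88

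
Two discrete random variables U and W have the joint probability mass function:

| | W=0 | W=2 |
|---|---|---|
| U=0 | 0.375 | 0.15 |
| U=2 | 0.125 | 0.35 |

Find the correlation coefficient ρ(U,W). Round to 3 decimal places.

0.451

E[U] = 0.95,  E[W] = 1
E[UW] = 1.4
Cov(U,W) = E[UW] − E[U]E[W] = 1.4 − (0.95)(1) = 0.45
var(U) = 0.9975,  var(W) = 1
ρ = 0.45 / √(0.9975·1) ≈ 0.451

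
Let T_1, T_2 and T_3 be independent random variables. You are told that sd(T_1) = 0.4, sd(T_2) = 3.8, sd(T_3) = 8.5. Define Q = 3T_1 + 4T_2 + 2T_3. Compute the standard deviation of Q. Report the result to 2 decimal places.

22.84

Var(T_1) = 0.16, Var(T_2) = 14.44, Var(T_3) = 72.25
By independence, Var(Q) = (3)²Var(T_1) + (4)²Var(T_2) + (2)²Var(T_3)
= (3)²·0.16 + (4)²·14.44 + (2)²·72.25 = 521.48
sd(Q) = √521.48 ≈ 22.84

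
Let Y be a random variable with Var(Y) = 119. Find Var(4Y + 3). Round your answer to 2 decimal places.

1904.00

Var(4Y + 3) = (4)²·Var(Y) = 16·119 = 1904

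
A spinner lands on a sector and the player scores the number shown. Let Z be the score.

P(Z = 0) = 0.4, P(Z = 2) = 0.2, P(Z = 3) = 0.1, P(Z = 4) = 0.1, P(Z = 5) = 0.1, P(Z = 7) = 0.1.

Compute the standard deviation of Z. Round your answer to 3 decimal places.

E[Z] = (0)(0.4) + (2)(0.2) + (3)(0.1) + (4)(0.1) + (5)(0.1) + (7)(0.1) = 2.3
E[Z²] = (0)²(0.4) + (2)²(0.2) + (3)²(0.1) + (4)²(0.1) + (5)²(0.1) + (7)²(0.1) = 10.7
Var(Z) = E[Z²] − (E[Z])² = 10.7 − (2.3)² = 5.41
SD(Z) = √5.41 ≈ 2.326

2.326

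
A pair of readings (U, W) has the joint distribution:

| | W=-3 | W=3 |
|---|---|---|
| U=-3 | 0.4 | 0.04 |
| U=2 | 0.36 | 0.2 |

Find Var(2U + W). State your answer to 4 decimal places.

E[U] = -0.2,  E[W] = -1.56,  E[UW] = 2.28
Var(U) = 6.2 − (-0.2)² = 6.16;  Var(W) = 9 − (-1.56)² = 6.5664
Cov(U,W) = 2.28 − (-0.2)(-1.56) = 1.968
Var(2U + W) = (2)²·6.16 + (1)²·6.5664 + 2·(2)·(1)·1.968 = 39.0784

39.0784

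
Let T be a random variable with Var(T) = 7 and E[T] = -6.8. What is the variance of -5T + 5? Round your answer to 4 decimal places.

Var(-5T + 5) = (-5)²·Var(T) = 25·7 = 175

175.0000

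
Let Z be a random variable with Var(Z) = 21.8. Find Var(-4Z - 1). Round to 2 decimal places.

348.80

Var(-4Z - 1) = (-4)²·Var(Z) = 16·21.8 = 348.8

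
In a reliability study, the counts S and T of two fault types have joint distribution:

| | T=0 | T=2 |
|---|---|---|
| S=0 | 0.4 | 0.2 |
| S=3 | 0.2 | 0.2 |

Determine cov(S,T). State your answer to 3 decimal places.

0.240

E[S] = 1.2,  E[T] = 0.8
E[ST] = 1.2
cov(S,T) = E[ST] − E[S]E[T] = 1.2 − (1.2)(0.8) = 0.24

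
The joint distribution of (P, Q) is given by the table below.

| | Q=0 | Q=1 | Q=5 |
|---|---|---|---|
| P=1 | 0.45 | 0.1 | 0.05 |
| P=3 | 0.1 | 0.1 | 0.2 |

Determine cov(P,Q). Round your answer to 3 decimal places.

1.040

E[P] = 1.8,  E[Q] = 1.45
E[PQ] = 3.65
cov(P,Q) = E[PQ] − E[P]E[Q] = 3.65 − (1.8)(1.45) = 1.04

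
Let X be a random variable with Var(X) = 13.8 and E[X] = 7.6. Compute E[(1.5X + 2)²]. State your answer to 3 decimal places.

210.610

E[1.5X + 2] = 1.5·7.6 + 2 = 13.4
Var(1.5X + 2) = (1.5)²·13.8 = 31.05
E[(1.5X + 2)²] = Var((1.5X + 2)) + (E[(1.5X + 2)])² = 31.05 + (13.4)² = 210.61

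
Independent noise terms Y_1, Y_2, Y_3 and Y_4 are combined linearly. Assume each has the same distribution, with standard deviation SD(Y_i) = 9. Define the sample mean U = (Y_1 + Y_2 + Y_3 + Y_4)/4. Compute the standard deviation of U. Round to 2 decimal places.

var(Y_i) = (9)² = 81
By independence, var(U) = (0.25)²var(Y_1) + (0.25)²var(Y_2) + (0.25)²var(Y_3) + (0.25)²var(Y_4)
= (0.25)²·81 + (0.25)²·81 + (0.25)²·81 + (0.25)²·81 = 20.25
SD(U) = √20.25 ≈ 4.50

4.50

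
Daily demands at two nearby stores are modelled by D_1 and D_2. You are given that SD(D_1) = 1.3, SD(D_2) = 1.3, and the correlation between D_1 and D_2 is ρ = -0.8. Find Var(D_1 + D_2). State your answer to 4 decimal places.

0.6760

Var(D_1) = (1.3)² = 1.69;  Var(D_2) = (1.3)² = 1.69
Cov(D_1,D_2) = ρ·SD(D_1)·SD(D_2) = -0.8·1.3·1.3 = -1.352
Var(D_1 + D_2) = (1)²·Var(D_1) + (1)²·Var(D_2) + 2·(1)·(1)·Cov(D_1,D_2)
= 1·1.69 + 1·1.69 + 2·-1.352 = 0.676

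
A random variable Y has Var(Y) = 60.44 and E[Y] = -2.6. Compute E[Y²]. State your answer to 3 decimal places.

E[Y²] = Var(Y) + (E[Y])² = 60.44 + (-2.6)² = 67.2

67.200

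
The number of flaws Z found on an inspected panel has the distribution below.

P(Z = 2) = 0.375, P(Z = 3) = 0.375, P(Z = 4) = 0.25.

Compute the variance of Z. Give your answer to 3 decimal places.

E[Z] = (2)(0.375) + (3)(0.375) + (4)(0.25) = 2.875
E[Z²] = (2)²(0.375) + (3)²(0.375) + (4)²(0.25) = 8.875
var(Z) = E[Z²] − (E[Z])² = 8.875 − (2.875)² = 0.609375

0.609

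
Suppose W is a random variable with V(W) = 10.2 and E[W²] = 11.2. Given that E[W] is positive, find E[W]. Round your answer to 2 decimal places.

(E[W])² = E[W²] − V(W) = 11.2 − 10.2 = 1
E[W] = √1 = 1

1.00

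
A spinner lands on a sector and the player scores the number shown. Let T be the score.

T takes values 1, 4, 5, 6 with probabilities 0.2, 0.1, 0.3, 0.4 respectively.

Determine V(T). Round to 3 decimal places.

E[T] = (1)(0.2) + (4)(0.1) + (5)(0.3) + (6)(0.4) = 4.5
E[T²] = (1)²(0.2) + (4)²(0.1) + (5)²(0.3) + (6)²(0.4) = 23.7
V(T) = E[T²] − (E[T])² = 23.7 − (4.5)² = 3.45

3.450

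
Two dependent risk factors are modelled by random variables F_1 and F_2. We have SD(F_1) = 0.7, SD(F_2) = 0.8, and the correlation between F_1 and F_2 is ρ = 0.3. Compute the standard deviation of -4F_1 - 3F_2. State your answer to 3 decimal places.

V(F_1) = (0.7)² = 0.49;  V(F_2) = (0.8)² = 0.64
Cov(F_1,F_2) = ρ·SD(F_1)·SD(F_2) = 0.3·0.7·0.8 = 0.168
V(-4F_1 - 3F_2) = (-4)²·V(F_1) + (-3)²·V(F_2) + 2·(-4)·(-3)·Cov(F_1,F_2)
= 16·0.49 + 9·0.64 + 24·0.168 = 17.632
SD(-4F_1 - 3F_2) = √17.632 ≈ 4.199

4.199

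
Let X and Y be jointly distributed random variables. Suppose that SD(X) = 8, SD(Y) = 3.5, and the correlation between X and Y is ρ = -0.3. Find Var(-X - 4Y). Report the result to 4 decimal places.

192.8000

Var(X) = (8)² = 64;  Var(Y) = (3.5)² = 12.25
Cov(X,Y) = ρ·SD(X)·SD(Y) = -0.3·8·3.5 = -8.4
Var(-X - 4Y) = (-1)²·Var(X) + (-4)²·Var(Y) + 2·(-1)·(-4)·Cov(X,Y)
= 1·64 + 16·12.25 + 8·-8.4 = 192.8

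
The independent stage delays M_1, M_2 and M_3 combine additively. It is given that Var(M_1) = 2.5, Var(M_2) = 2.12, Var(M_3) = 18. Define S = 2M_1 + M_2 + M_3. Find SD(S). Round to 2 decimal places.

By independence, Var(S) = (2)²Var(M_1) + (1)²Var(M_2) + (1)²Var(M_3)
= (2)²·2.5 + (1)²·2.12 + (1)²·18 = 30.12
SD(S) = √30.12 ≈ 5.49

5.49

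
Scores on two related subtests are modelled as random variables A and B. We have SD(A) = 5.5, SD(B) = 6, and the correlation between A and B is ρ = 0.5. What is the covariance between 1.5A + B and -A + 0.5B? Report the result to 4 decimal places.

-31.5000

Var(A) = (5.5)² = 30.25;  Var(B) = (6)² = 36
cov(A,B) = ρ·SD(A)·SD(B) = 0.5·5.5·6 = 16.5
cov(1.5A + B, -A + 0.5B) = (1.5)(-1)Var(A) + (1)(0.5)Var(B) + [(1.5)(0.5) + (1)(-1)]cov(A,B)
= -1.5·30.25 + 0.5·36 + -0.25·16.5 = -31.5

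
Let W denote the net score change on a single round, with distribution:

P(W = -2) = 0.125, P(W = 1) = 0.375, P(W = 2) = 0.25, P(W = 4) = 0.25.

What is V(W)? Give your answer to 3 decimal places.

E[W] = (-2)(0.125) + (1)(0.375) + (2)(0.25) + (4)(0.25) = 1.625
E[W²] = (-2)²(0.125) + (1)²(0.375) + (2)²(0.25) + (4)²(0.25) = 5.875
V(W) = E[W²] − (E[W])² = 5.875 − (1.625)² = 3.234375

3.234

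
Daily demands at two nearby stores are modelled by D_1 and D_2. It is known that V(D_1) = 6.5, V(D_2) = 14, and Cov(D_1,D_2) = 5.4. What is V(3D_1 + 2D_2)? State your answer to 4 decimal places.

179.3000

V(3D_1 + 2D_2) = (3)²·V(D_1) + (2)²·V(D_2) + 2·(3)·(2)·Cov(D_1,D_2)
= 9·6.5 + 4·14 + 12·5.4 = 179.3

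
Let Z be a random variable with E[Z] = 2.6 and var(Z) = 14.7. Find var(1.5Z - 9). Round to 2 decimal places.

33.08

var(1.5Z - 9) = (1.5)²·var(Z) = 2.25·14.7 = 33.075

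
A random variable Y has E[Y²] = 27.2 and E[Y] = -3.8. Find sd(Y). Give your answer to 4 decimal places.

Var(Y) = 27.2 − (-3.8)² = 12.76
sd(Y) = √12.76 ≈ 3.5721

3.5721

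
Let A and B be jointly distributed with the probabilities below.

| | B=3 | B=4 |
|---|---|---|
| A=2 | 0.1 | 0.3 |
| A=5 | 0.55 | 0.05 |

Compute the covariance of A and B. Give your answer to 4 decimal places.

-0.4800

E[A] = 3.8,  E[B] = 3.35
E[AB] = 12.25
Cov(A,B) = E[AB] − E[A]E[B] = 12.25 − (3.8)(3.35) = -0.48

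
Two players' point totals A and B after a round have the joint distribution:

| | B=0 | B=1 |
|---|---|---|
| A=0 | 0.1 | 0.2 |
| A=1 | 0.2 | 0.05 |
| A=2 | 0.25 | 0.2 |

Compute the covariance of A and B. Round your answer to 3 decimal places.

-0.068

E[A] = 1.15,  E[B] = 0.45
E[AB] = 0.45
cov(A,B) = E[AB] − E[A]E[B] = 0.45 − (1.15)(0.45) = -0.0675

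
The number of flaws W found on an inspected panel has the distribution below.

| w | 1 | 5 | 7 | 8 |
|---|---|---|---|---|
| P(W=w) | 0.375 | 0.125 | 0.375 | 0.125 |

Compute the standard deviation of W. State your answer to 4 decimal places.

2.9128

E[W] = (1)(0.375) + (5)(0.125) + (7)(0.375) + (8)(0.125) = 4.625
E[W²] = (1)²(0.375) + (5)²(0.125) + (7)²(0.375) + (8)²(0.125) = 29.875
Var(W) = E[W²] − (E[W])² = 29.875 − (4.625)² = 8.484375
SD(W) = √8.484375 ≈ 2.9128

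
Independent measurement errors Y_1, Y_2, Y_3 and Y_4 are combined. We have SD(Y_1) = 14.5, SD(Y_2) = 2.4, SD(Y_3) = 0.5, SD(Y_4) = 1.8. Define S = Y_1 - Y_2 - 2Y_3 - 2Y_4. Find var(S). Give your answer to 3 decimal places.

var(Y_1) = 210.25, var(Y_2) = 5.76, var(Y_3) = 0.25, var(Y_4) = 3.24
By independence, var(S) = (1)²var(Y_1) + (-1)²var(Y_2) + (-2)²var(Y_3) + (-2)²var(Y_4)
= (1)²·210.25 + (-1)²·5.76 + (-2)²·0.25 + (-2)²·3.24 = 229.97

229.970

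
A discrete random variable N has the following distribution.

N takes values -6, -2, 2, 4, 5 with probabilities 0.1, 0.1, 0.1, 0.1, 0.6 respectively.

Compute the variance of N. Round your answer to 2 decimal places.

13.16

E[N] = (-6)(0.1) + (-2)(0.1) + (2)(0.1) + (4)(0.1) + (5)(0.6) = 2.8
E[N²] = (-6)²(0.1) + (-2)²(0.1) + (2)²(0.1) + (4)²(0.1) + (5)²(0.6) = 21
Var(N) = E[N²] − (E[N])² = 21 − (2.8)² = 13.16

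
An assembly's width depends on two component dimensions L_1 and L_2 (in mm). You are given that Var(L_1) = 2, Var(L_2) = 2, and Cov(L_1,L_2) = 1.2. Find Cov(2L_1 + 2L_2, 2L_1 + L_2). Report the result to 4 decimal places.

19.2000

Cov(2L_1 + 2L_2, 2L_1 + L_2) = (2)(2)Var(L_1) + (2)(1)Var(L_2) + [(2)(1) + (2)(2)]Cov(L_1,L_2)
= 4·2 + 2·2 + 6·1.2 = 19.2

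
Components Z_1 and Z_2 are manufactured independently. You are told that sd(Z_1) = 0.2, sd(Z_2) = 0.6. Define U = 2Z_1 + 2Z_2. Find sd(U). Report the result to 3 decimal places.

V(Z_1) = 0.04, V(Z_2) = 0.36
By independence, V(U) = (2)²V(Z_1) + (2)²V(Z_2)
= (2)²·0.04 + (2)²·0.36 = 1.6
sd(U) = √1.6 ≈ 1.265

1.265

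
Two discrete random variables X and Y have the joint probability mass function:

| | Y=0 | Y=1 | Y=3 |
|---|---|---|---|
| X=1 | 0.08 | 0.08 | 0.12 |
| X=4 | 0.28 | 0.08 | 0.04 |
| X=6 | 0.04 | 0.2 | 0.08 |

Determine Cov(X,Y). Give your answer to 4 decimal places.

E[X] = 3.8,  E[Y] = 1.08
E[XY] = 3.88
Cov(X,Y) = E[XY] − E[X]E[Y] = 3.88 − (3.8)(1.08) = -0.224

-0.2240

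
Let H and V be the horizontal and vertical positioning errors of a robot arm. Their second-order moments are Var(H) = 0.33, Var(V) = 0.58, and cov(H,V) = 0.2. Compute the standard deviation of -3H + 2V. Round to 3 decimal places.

1.700

Var(-3H + 2V) = (-3)²·Var(H) + (2)²·Var(V) + 2·(-3)·(2)·cov(H,V)
= 9·0.33 + 4·0.58 + -12·0.2 = 2.89
sd(-3H + 2V) = √2.89 ≈ 1.700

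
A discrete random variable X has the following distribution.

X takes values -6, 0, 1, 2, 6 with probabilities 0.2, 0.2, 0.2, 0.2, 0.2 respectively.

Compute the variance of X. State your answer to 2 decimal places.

E[X] = (-6)(0.2) + (0)(0.2) + (1)(0.2) + (2)(0.2) + (6)(0.2) = 0.6
E[X²] = (-6)²(0.2) + (0)²(0.2) + (1)²(0.2) + (2)²(0.2) + (6)²(0.2) = 15.4
Var(X) = E[X²] − (E[X])² = 15.4 − (0.6)² = 15.04

15.04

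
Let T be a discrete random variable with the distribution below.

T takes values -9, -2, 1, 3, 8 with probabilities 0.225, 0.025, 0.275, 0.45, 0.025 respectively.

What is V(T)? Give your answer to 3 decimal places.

24.188

E[T] = (-9)(0.225) + (-2)(0.025) + (1)(0.275) + (3)(0.45) + (8)(0.025) = -0.25
E[T²] = (-9)²(0.225) + (-2)²(0.025) + (1)²(0.275) + (3)²(0.45) + (8)²(0.025) = 24.25
V(T) = E[T²] − (E[T])² = 24.25 − (-0.25)² = 24.1875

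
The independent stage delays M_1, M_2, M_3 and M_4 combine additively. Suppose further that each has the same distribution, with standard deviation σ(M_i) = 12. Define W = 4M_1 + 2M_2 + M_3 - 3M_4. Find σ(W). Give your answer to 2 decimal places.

65.73

Var(M_i) = (12)² = 144
By independence, Var(W) = (4)²Var(M_1) + (2)²Var(M_2) + (1)²Var(M_3) + (-3)²Var(M_4)
= (4)²·144 + (2)²·144 + (1)²·144 + (-3)²·144 = 4320
σ(W) = √4320 ≈ 65.73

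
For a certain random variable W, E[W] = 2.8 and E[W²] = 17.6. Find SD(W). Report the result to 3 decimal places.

Var(W) = 17.6 − (2.8)² = 9.76
SD(W) = √9.76 ≈ 3.124

3.124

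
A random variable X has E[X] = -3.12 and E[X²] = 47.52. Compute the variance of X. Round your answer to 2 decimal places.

37.79

Var(X) = 47.52 − (-3.12)² = 37.7856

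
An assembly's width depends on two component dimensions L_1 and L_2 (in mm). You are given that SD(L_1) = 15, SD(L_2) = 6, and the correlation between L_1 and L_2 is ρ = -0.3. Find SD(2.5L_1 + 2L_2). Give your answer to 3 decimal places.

Var(L_1) = (15)² = 225;  Var(L_2) = (6)² = 36
Cov(L_1,L_2) = ρ·SD(L_1)·SD(L_2) = -0.3·15·6 = -27
Var(2.5L_1 + 2L_2) = (2.5)²·Var(L_1) + (2)²·Var(L_2) + 2·(2.5)·(2)·Cov(L_1,L_2)
= 6.25·225 + 4·36 + 10·-27 = 1280.25
SD(2.5L_1 + 2L_2) = √1280.25 ≈ 35.781

35.781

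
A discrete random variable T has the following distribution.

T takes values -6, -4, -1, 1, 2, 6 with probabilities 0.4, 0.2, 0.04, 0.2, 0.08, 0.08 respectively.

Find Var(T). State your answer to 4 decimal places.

15.2800

E[T] = (-6)(0.4) + (-4)(0.2) + (-1)(0.04) + (1)(0.2) + (2)(0.08) + (6)(0.08) = -2.4
E[T²] = (-6)²(0.4) + (-4)²(0.2) + (-1)²(0.04) + (1)²(0.2) + (2)²(0.08) + (6)²(0.08) = 21.04
Var(T) = E[T²] − (E[T])² = 21.04 − (-2.4)² = 15.28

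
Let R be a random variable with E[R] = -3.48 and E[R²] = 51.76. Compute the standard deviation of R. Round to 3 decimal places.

6.297

Var(R) = 51.76 − (-3.48)² = 39.6496
sd(R) = √39.6496 ≈ 6.297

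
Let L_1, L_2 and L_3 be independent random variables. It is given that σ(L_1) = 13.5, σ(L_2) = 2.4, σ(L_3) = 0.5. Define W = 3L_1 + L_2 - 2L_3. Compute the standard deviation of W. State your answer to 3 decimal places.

40.583

Var(L_1) = 182.25, Var(L_2) = 5.76, Var(L_3) = 0.25
By independence, Var(W) = (3)²Var(L_1) + (1)²Var(L_2) + (-2)²Var(L_3)
= (3)²·182.25 + (1)²·5.76 + (-2)²·0.25 = 1647.01
σ(W) = √1647.01 ≈ 40.583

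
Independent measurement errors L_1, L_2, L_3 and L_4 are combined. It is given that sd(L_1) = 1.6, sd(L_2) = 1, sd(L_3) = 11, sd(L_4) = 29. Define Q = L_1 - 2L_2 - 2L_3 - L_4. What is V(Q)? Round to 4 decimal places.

1331.5600

V(L_1) = 2.56, V(L_2) = 1, V(L_3) = 121, V(L_4) = 841
By independence, V(Q) = (1)²V(L_1) + (-2)²V(L_2) + (-2)²V(L_3) + (-1)²V(L_4)
= (1)²·2.56 + (-2)²·1 + (-2)²·121 + (-1)²·841 = 1331.56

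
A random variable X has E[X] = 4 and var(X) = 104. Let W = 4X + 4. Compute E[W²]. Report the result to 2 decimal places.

E[4X + 4] = 4·4 + 4 = 20
var(4X + 4) = (4)²·104 = 1664
E[W²] = var(W) + (E[W])² = 1664 + (20)² = 2064

2064.00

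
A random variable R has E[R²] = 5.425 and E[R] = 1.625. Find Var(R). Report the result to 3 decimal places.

2.784

Var(R) = 5.425 − (1.625)² = 2.784375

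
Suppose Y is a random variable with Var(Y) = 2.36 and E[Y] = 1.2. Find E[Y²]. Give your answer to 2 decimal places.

E[Y²] = Var(Y) + (E[Y])² = 2.36 + (1.2)² = 3.8

3.80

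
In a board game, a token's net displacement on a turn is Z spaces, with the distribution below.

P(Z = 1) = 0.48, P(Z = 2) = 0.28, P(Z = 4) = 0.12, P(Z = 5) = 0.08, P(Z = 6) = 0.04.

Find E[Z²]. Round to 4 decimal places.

E[Z²] = (1)²(0.48) + (2)²(0.28) + (4)²(0.12) + (5)²(0.08) + (6)²(0.04) = 6.96

6.9600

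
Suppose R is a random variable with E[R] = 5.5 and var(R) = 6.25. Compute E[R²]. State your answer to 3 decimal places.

36.500

E[R²] = var(R) + (E[R])² = 6.25 + (5.5)² = 36.5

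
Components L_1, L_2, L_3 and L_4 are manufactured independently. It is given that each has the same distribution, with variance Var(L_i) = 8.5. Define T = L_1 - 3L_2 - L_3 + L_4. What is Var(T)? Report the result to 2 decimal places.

By independence, Var(T) = (1)²Var(L_1) + (-3)²Var(L_2) + (-1)²Var(L_3) + (1)²Var(L_4)
= (1)²·8.5 + (-3)²·8.5 + (-1)²·8.5 + (1)²·8.5 = 102

102.00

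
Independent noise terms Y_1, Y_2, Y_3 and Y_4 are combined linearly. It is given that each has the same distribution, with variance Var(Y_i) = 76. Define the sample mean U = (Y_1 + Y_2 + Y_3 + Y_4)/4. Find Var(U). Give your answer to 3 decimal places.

By independence, Var(U) = (0.25)²Var(Y_1) + (0.25)²Var(Y_2) + (0.25)²Var(Y_3) + (0.25)²Var(Y_4)
= (0.25)²·76 + (0.25)²·76 + (0.25)²·76 + (0.25)²·76 = 19

19.000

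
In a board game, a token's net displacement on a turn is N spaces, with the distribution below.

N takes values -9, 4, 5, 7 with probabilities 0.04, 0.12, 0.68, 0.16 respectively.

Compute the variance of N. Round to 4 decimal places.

8.4704

E[N] = (-9)(0.04) + (4)(0.12) + (5)(0.68) + (7)(0.16) = 4.64
E[N²] = (-9)²(0.04) + (4)²(0.12) + (5)²(0.68) + (7)²(0.16) = 30
V(N) = E[N²] − (E[N])² = 30 − (4.64)² = 8.4704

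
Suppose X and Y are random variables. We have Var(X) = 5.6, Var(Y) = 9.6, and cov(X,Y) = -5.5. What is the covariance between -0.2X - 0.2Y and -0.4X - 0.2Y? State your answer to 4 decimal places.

cov(-0.2X - 0.2Y, -0.4X - 0.2Y) = (-0.2)(-0.4)Var(X) + (-0.2)(-0.2)Var(Y) + [(-0.2)(-0.2) + (-0.2)(-0.4)]cov(X,Y)
= 0.08·5.6 + 0.04·9.6 + 0.12·-5.5 = 0.172

0.1720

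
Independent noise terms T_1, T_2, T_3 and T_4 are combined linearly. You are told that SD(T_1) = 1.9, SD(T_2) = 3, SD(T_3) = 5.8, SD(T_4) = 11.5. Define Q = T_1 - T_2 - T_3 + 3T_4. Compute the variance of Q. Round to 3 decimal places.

1236.500

var(T_1) = 3.61, var(T_2) = 9, var(T_3) = 33.64, var(T_4) = 132.25
By independence, var(Q) = (1)²var(T_1) + (-1)²var(T_2) + (-1)²var(T_3) + (3)²var(T_4)
= (1)²·3.61 + (-1)²·9 + (-1)²·33.64 + (3)²·132.25 = 1236.5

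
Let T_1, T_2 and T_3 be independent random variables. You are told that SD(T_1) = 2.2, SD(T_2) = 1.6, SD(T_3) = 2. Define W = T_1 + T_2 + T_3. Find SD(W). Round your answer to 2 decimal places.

3.38

var(T_1) = 4.84, var(T_2) = 2.56, var(T_3) = 4
By independence, var(W) = (1)²var(T_1) + (1)²var(T_2) + (1)²var(T_3)
= (1)²·4.84 + (1)²·2.56 + (1)²·4 = 11.4
SD(W) = √11.4 ≈ 3.38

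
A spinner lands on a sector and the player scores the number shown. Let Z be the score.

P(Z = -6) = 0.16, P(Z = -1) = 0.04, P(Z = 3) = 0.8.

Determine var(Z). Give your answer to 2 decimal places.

11.04

E[Z] = (-6)(0.16) + (-1)(0.04) + (3)(0.8) = 1.4
E[Z²] = (-6)²(0.16) + (-1)²(0.04) + (3)²(0.8) = 13
var(Z) = E[Z²] − (E[Z])² = 13 − (1.4)² = 11.04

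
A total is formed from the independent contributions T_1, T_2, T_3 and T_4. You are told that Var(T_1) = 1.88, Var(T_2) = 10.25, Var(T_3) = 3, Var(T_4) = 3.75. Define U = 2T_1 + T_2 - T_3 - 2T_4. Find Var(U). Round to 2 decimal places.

35.77

By independence, Var(U) = (2)²Var(T_1) + (1)²Var(T_2) + (-1)²Var(T_3) + (-2)²Var(T_4)
= (2)²·1.88 + (1)²·10.25 + (-1)²·3 + (-2)²·3.75 = 35.77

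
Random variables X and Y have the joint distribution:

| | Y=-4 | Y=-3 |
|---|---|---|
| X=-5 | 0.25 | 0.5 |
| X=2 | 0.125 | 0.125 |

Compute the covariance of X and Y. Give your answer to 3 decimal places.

E[X] = -3.25,  E[Y] = -3.375
E[XY] = 10.75
Cov(X,Y) = E[XY] − E[X]E[Y] = 10.75 − (-3.25)(-3.375) = -0.21875

-0.219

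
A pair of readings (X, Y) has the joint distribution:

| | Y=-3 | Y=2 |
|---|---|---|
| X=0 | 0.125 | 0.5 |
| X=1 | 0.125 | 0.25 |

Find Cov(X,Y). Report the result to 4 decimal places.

E[X] = 0.375,  E[Y] = 0.75
E[XY] = 0.125
Cov(X,Y) = E[XY] − E[X]E[Y] = 0.125 − (0.375)(0.75) = -0.15625

-0.1563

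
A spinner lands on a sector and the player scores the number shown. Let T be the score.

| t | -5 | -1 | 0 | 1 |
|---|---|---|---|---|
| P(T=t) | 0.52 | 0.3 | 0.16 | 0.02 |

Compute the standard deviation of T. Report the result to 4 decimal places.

2.2418

E[T] = (-5)(0.52) + (-1)(0.3) + (0)(0.16) + (1)(0.02) = -2.88
E[T²] = (-5)²(0.52) + (-1)²(0.3) + (0)²(0.16) + (1)²(0.02) = 13.32
Var(T) = E[T²] − (E[T])² = 13.32 − (-2.88)² = 5.0256
SD(T) = √5.0256 ≈ 2.2418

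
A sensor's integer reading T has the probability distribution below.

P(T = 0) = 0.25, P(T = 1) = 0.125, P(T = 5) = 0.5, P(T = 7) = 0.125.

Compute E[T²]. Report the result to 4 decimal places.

18.7500

E[T²] = (0)²(0.25) + (1)²(0.125) + (5)²(0.5) + (7)²(0.125) = 18.75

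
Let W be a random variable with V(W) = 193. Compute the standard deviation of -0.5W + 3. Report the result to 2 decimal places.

6.95

V(-0.5W + 3) = (-0.5)²·193 = 48.25
SD(-0.5W + 3) = √48.25 ≈ 6.95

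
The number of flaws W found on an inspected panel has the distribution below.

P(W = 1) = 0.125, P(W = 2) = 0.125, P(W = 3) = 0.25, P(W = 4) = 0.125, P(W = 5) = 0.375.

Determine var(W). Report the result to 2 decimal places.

2.00

E[W] = (1)(0.125) + (2)(0.125) + (3)(0.25) + (4)(0.125) + (5)(0.375) = 3.5
E[W²] = (1)²(0.125) + (2)²(0.125) + (3)²(0.25) + (4)²(0.125) + (5)²(0.375) = 14.25
var(W) = E[W²] − (E[W])² = 14.25 − (3.5)² = 2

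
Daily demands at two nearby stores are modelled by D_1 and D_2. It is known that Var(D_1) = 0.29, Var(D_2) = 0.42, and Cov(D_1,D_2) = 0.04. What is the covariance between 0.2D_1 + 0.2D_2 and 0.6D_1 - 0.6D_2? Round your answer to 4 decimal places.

-0.0156

Cov(0.2D_1 + 0.2D_2, 0.6D_1 - 0.6D_2) = (0.2)(0.6)Var(D_1) + (0.2)(-0.6)Var(D_2) + [(0.2)(-0.6) + (0.2)(0.6)]Cov(D_1,D_2)
= 0.12·0.29 + -0.12·0.42 + 0·0.04 = -0.0156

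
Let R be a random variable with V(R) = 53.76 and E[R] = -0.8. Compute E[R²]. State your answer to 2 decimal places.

54.40

E[R²] = V(R) + (E[R])² = 53.76 + (-0.8)² = 54.4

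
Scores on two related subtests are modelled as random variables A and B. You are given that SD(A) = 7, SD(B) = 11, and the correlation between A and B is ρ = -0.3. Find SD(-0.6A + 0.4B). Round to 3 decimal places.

V(A) = (7)² = 49;  V(B) = (11)² = 121
cov(A,B) = ρ·SD(A)·SD(B) = -0.3·7·11 = -23.1
V(-0.6A + 0.4B) = (-0.6)²·V(A) + (0.4)²·V(B) + 2·(-0.6)·(0.4)·cov(A,B)
= 0.36·49 + 0.16·121 + -0.48·-23.1 = 48.088
SD(-0.6A + 0.4B) = √48.088 ≈ 6.935

6.935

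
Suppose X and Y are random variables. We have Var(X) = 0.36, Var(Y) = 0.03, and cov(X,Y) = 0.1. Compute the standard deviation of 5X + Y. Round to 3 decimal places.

3.167

Var(5X + Y) = (5)²·Var(X) + (1)²·Var(Y) + 2·(5)·(1)·cov(X,Y)
= 25·0.36 + 1·0.03 + 10·0.1 = 10.03
σ(5X + Y) = √10.03 ≈ 3.167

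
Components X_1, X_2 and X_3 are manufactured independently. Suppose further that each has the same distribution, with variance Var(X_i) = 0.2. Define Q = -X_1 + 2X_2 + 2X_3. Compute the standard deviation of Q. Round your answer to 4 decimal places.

1.3416

By independence, Var(Q) = (-1)²Var(X_1) + (2)²Var(X_2) + (2)²Var(X_3)
= (-1)²·0.2 + (2)²·0.2 + (2)²·0.2 = 1.8
sd(Q) = √1.8 ≈ 1.3416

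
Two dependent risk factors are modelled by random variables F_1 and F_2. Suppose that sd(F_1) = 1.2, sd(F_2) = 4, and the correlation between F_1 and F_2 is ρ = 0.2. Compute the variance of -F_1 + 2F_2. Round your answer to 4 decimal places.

V(F_1) = (1.2)² = 1.44;  V(F_2) = (4)² = 16
Cov(F_1,F_2) = ρ·sd(F_1)·sd(F_2) = 0.2·1.2·4 = 0.96
V(-F_1 + 2F_2) = (-1)²·V(F_1) + (2)²·V(F_2) + 2·(-1)·(2)·Cov(F_1,F_2)
= 1·1.44 + 4·16 + -4·0.96 = 61.6

61.6000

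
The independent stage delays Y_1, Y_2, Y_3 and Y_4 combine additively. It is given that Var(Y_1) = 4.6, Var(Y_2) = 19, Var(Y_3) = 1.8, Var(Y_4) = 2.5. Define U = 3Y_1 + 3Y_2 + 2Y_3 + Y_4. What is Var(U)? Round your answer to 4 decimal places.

222.1000

By independence, Var(U) = (3)²Var(Y_1) + (3)²Var(Y_2) + (2)²Var(Y_3) + (1)²Var(Y_4)
= (3)²·4.6 + (3)²·19 + (2)²·1.8 + (1)²·2.5 = 222.1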